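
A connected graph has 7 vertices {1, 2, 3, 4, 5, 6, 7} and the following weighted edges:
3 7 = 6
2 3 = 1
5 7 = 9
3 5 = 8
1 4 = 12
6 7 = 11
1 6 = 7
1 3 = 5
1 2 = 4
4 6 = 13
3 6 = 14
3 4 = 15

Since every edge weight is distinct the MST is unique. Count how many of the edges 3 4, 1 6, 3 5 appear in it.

Kruskal: consider edges lightest-first.
2 3 (1): add — endpoints in different components.
1 2 (4): add — endpoints in different components.
1 3 (5): skip — 1 and 3 already connected.
3 7 (6): add — endpoints in different components.
1 6 (7): add — endpoints in different components.
3 5 (8): add — endpoints in different components.
5 7 (9): skip — 5 and 7 already connected.
6 7 (11): skip — 6 and 7 already connected.
1 4 (12): add — endpoints in different components.
MST edge set: {2 3, 1 2, 3 7, 1 6, 3 5, 1 4}.
Of the listed edges, {1 6, 3 5} are in the MST → 2.

2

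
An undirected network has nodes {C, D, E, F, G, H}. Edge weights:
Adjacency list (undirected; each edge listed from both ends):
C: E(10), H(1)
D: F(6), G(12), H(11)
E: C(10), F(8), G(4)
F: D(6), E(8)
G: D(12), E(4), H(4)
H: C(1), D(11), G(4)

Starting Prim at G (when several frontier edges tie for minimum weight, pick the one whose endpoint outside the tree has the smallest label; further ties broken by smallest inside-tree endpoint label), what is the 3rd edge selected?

Prim's algorithm from G:
Step 1: frontier [E-G 4, G-H 4, D-G 12] → take E-G (4); add E.
Step 2: frontier [E-F 8, C-E 10, G-H 4, D-G 12] → take G-H (4); add H.
Step 3: frontier [E-F 8, C-E 10, D-G 12, C-H 1, D-H 11] → take C-H (1); add C.
Step 4: frontier [E-F 8, D-G 12, D-H 11] → take E-F (8); add F.
Step 5: frontier [D-F 6, D-G 12, D-H 11] → take D-F (6); add D.
The 3rd edge added is C-H.

C-H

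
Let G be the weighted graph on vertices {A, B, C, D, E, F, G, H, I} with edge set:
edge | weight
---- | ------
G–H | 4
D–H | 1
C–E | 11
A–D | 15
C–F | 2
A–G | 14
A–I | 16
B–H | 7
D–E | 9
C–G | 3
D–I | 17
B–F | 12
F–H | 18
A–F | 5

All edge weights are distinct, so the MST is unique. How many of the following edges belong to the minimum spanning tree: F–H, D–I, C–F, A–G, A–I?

2

Kruskal: consider edges lightest-first.
D–H (1): add — endpoints in different components.
C–F (2): add — endpoints in different components.
C–G (3): add — endpoints in different components.
G–H (4): add — endpoints in different components.
A–F (5): add — endpoints in different components.
B–H (7): add — endpoints in different components.
D–E (9): add — endpoints in different components.
C–E (11): skip — C and E already connected.
B–F (12): skip — B and F already connected.
A–G (14): skip — A and G already connected.
A–D (15): skip — A and D already connected.
A–I (16): add — endpoints in different components.
MST edge set: {D–H, C–F, C–G, G–H, A–F, B–H, D–E, A–I}.
Of the listed edges, {C–F, A–I} are in the MST → 2.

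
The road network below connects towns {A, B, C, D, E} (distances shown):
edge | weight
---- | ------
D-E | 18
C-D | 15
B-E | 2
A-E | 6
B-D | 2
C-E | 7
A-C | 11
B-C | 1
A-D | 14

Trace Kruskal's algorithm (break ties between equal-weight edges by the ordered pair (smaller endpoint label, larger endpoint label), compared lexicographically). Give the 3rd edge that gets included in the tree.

Sort edges by weight, then run Kruskal:
B-C (1): add. Components now {A} {B,C} {D} {E}
B-D (2): add. Components now {A} {B,C,D} {E}
B-E (2): add. Components now {A} {B,C,D,E}
A-E (6): add. Components now {A,B,C,D,E}
The 3rd edge added is B-E.

B-E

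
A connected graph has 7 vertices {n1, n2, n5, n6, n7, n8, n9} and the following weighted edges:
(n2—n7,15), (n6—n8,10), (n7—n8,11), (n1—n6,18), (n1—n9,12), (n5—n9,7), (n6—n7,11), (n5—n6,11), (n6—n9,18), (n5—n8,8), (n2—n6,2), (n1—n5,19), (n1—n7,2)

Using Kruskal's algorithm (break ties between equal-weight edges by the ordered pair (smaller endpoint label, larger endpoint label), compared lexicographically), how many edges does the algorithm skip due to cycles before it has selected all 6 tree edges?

Kruskal: consider edges lightest-first.
n1—n7 (2): add. Components now {n8} {n1,n7} {n2} {n5} {n6} {n9}
n2—n6 (2): add. Components now {n8} {n1,n7} {n2,n6} {n5} {n9}
n5—n9 (7): add. Components now {n8} {n1,n7} {n2,n6} {n5,n9}
n5—n8 (8): add. Components now {n5,n8,n9} {n1,n7} {n2,n6}
n6—n8 (10): add. Components now {n2,n5,n6,n8,n9} {n1,n7}
n5—n6 (11): skip — n5 and n6 already connected.
n6—n7 (11): add. Components now {n1,n2,n5,n6,n7,n8,n9}
Edges rejected before the tree was complete: 1.

1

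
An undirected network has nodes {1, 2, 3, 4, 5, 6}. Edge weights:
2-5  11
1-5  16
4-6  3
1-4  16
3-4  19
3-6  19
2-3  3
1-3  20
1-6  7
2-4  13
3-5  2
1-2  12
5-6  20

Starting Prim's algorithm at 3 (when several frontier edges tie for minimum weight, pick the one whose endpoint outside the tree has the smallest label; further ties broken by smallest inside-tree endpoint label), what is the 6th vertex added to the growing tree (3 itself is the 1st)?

Grow the tree from 3 using Prim:
Step 1: cheapest edge leaving the tree is 3-5 (2); add 5.
Step 2: cheapest edge leaving the tree is 2-3 (3); add 2.
Step 3: cheapest edge leaving the tree is 1-2 (12); add 1.
Step 4: cheapest edge leaving the tree is 1-6 (7); add 6.
Step 5: cheapest edge leaving the tree is 4-6 (3); add 4.
Vertex order: 3, 5, 2, 1, 6, 4. The 6th vertex is 4.

4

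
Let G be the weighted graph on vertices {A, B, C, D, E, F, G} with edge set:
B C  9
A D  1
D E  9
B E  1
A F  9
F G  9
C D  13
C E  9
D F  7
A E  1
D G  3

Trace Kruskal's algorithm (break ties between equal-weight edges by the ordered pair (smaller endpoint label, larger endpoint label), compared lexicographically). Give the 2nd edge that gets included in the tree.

Kruskal's algorithm — process edges by increasing weight (ties by edge label):
A D (1): add — endpoints in different components.
A E (1): add — endpoints in different components.
B E (1): add — endpoints in different components.
D G (3): add — endpoints in different components.
D F (7): add — endpoints in different components.
A F (9): skip — A and F already connected.
B C (9): add — endpoints in different components.
The 2nd edge added is A E.

A-E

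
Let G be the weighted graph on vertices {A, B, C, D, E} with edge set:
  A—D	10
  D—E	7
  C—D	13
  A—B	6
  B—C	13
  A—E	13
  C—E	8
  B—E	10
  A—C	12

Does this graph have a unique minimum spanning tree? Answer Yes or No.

No

Kruskal: consider edges lightest-first.
A—B (6): add. Components now {A,B} {C} {D} {E}
D—E (7): add. Components now {A,B} {C} {D,E}
C—E (8): add. Components now {A,B} {C,D,E}
A—D (10): add. Components now {A,B,C,D,E}
Non-tree edge B—E has weight 10, equal to the heaviest edge on its tree cycle — swapping gives another MST of the same weight. Not unique.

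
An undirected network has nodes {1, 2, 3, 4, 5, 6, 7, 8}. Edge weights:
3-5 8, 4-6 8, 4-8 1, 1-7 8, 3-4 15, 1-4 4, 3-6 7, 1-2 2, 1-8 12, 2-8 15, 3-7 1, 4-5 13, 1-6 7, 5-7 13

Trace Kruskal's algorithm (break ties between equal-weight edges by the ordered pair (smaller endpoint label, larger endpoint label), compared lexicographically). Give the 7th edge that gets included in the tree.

3-5

Kruskal's algorithm — process edges by increasing weight (ties by edge label):
3-7 (1): add — endpoints in different components.
4-8 (1): add — endpoints in different components.
1-2 (2): add — endpoints in different components.
1-4 (4): add — endpoints in different components.
1-6 (7): add — endpoints in different components.
3-6 (7): add — endpoints in different components.
1-7 (8): skip — 1 and 7 already connected.
3-5 (8): add — endpoints in different components.
The 7th edge added is 3-5.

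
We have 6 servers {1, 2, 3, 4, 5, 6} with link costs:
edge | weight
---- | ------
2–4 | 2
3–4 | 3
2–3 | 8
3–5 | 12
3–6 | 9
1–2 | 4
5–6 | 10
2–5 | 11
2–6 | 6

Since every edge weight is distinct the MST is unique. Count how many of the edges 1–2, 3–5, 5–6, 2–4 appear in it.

3

Kruskal: consider edges lightest-first.
2–4 (2): add. Components now {1} {2,4} {3} {5} {6}
3–4 (3): add. Components now {1} {2,3,4} {5} {6}
1–2 (4): add. Components now {1,2,3,4} {5} {6}
2–6 (6): add. Components now {1,2,3,4,6} {5}
2–3 (8): skip — 2 and 3 already connected.
3–6 (9): skip — 3 and 6 already connected.
5–6 (10): add. Components now {1,2,3,4,5,6}
MST edge set: {2–4, 3–4, 1–2, 2–6, 5–6}.
Of the listed edges, {1–2, 5–6, 2–4} are in the MST → 3.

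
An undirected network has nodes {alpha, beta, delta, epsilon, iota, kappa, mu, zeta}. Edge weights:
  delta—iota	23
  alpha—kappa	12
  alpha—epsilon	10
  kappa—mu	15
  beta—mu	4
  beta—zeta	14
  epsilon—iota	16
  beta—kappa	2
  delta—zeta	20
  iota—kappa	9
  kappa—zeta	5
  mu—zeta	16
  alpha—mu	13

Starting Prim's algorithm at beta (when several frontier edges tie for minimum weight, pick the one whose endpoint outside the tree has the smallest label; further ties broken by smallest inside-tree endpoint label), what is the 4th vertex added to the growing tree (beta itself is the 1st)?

zeta

Prim's algorithm from beta:
Step 1: frontier [beta—kappa 2, beta—mu 4, beta—zeta 14] → take beta—kappa (2); add kappa.
Step 2: frontier [beta—mu 4, beta—zeta 14, kappa—zeta 5, iota—kappa 9, alpha—kappa 12, kappa—mu 15] → take beta—mu (4); add mu.
Step 3: frontier [beta—zeta 14, kappa—zeta 5, iota—kappa 9, alpha—kappa 12, alpha—mu 13, mu—zeta 16] → take kappa—zeta (5); add zeta.
Step 4: frontier [iota—kappa 9, alpha—kappa 12, alpha—mu 13, delta—zeta 20] → take iota—kappa (9); add iota.
Step 5: frontier [epsilon—iota 16, delta—iota 23, alpha—kappa 12, alpha—mu 13, delta—zeta 20] → take alpha—kappa (12); add alpha.
Step 6: frontier [alpha—epsilon 10, epsilon—iota 16, delta—iota 23, delta—zeta 20] → take alpha—epsilon (10); add epsilon.
Step 7: frontier [delta—iota 23, delta—zeta 20] → take delta—zeta (20); add delta.
Vertex order: beta, kappa, mu, zeta, iota, alpha, epsilon, delta. The 4th vertex is zeta.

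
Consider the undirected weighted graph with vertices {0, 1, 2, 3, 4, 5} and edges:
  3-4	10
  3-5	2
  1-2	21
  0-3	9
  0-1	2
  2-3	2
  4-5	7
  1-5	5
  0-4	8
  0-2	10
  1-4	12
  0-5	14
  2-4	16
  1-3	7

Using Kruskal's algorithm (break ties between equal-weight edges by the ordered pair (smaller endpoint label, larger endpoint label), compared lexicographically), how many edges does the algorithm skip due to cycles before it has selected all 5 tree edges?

1

Kruskal's algorithm — process edges by increasing weight (ties by edge label):
0-1 (2): add — endpoints in different components.
2-3 (2): add — endpoints in different components.
3-5 (2): add — endpoints in different components.
1-5 (5): add — endpoints in different components.
1-3 (7): skip — 1 and 3 already connected.
4-5 (7): add — endpoints in different components.
Edges rejected before the tree was complete: 1.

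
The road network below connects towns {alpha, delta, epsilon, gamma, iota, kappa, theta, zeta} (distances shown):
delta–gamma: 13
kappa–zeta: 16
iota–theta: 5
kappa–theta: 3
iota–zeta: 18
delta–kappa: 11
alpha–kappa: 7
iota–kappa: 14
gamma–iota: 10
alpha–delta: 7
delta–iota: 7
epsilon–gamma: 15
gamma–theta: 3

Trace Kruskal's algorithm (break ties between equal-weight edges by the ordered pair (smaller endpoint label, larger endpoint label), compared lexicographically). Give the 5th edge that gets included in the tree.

alpha-kappa

Kruskal: consider edges lightest-first.
gamma–theta (3): add — endpoints in different components.
kappa–theta (3): add — endpoints in different components.
iota–theta (5): add — endpoints in different components.
alpha–delta (7): add — endpoints in different components.
alpha–kappa (7): add — endpoints in different components.
delta–iota (7): skip — iota and delta already connected.
gamma–iota (10): skip — gamma and iota already connected.
delta–kappa (11): skip — kappa and delta already connected.
delta–gamma (13): skip — gamma and delta already connected.
iota–kappa (14): skip — iota and kappa already connected.
epsilon–gamma (15): add — endpoints in different components.
kappa–zeta (16): add — endpoints in different components.
The 5th edge added is alpha–kappa.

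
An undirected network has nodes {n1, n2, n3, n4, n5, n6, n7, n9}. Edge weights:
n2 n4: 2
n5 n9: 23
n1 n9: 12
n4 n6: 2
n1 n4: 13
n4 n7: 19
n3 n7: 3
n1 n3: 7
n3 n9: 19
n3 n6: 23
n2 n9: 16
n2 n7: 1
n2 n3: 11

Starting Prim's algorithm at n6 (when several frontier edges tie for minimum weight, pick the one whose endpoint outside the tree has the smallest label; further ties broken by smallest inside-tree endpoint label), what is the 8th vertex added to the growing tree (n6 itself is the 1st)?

Grow the tree from n6 using Prim:
Step 1: cheapest edge leaving the tree is n4 n6 (2); add n4.
Step 2: cheapest edge leaving the tree is n2 n4 (2); add n2.
Step 3: cheapest edge leaving the tree is n2 n7 (1); add n7.
Step 4: cheapest edge leaving the tree is n3 n7 (3); add n3.
Step 5: cheapest edge leaving the tree is n1 n3 (7); add n1.
Step 6: cheapest edge leaving the tree is n1 n9 (12); add n9.
Step 7: cheapest edge leaving the tree is n5 n9 (23); add n5.
Vertex order: n6, n4, n2, n7, n3, n1, n9, n5. The 8th vertex is n5.

n5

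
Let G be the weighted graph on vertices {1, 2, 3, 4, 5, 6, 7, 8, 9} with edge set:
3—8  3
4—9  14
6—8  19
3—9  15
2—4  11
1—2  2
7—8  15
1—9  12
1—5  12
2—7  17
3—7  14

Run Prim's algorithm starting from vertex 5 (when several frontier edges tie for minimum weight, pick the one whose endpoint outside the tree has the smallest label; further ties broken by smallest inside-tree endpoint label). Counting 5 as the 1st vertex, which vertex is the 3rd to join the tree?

2

Grow the tree from 5 using Prim:
Step 1: frontier [1—5 12] → take 1—5 (12); add 1.
Step 2: frontier [1—2 2, 1—9 12] → take 1—2 (2); add 2.
Step 3: frontier [1—9 12, 2—4 11, 2—7 17] → take 2—4 (11); add 4.
Step 4: frontier [1—9 12, 2—7 17, 4—9 14] → take 1—9 (12); add 9.
Step 5: frontier [2—7 17, 3—9 15] → take 3—9 (15); add 3.
Step 6: frontier [2—7 17, 3—8 3, 3—7 14] → take 3—8 (3); add 8.
Step 7: frontier [2—7 17, 3—7 14, 7—8 15, 6—8 19] → take 3—7 (14); add 7.
Step 8: frontier [6—8 19] → take 6—8 (19); add 6.
Vertex order: 5, 1, 2, 4, 9, 3, 8, 7, 6. The 3rd vertex is 2.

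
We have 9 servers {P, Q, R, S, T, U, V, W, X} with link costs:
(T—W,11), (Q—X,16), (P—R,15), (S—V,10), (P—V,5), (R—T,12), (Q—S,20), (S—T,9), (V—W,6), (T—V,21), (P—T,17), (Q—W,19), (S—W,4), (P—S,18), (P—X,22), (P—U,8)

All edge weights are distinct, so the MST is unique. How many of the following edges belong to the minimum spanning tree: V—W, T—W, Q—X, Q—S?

2

Kruskal's algorithm — process edges by increasing weight (ties by edge label):
S—W (4): add — endpoints in different components.
P—V (5): add — endpoints in different components.
V—W (6): add — endpoints in different components.
P—U (8): add — endpoints in different components.
S—T (9): add — endpoints in different components.
S—V (10): skip — V and S already connected.
T—W (11): skip — T and W already connected.
R—T (12): add — endpoints in different components.
P—R (15): skip — R and P already connected.
Q—X (16): add — endpoints in different components.
P—T (17): skip — T and P already connected.
P—S (18): skip — S and P already connected.
Q—W (19): add — endpoints in different components.
MST edge set: {S—W, P—V, V—W, P—U, S—T, R—T, Q—X, Q—W}.
Of the listed edges, {V—W, Q—X} are in the MST → 2.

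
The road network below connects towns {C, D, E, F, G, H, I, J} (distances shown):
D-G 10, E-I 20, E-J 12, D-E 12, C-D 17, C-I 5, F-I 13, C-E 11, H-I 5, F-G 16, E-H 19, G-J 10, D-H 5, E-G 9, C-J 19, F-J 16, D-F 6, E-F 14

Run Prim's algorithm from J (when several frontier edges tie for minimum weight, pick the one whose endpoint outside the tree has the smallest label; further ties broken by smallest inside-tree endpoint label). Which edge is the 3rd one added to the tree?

Prim, starting at J.
Step 1: cheapest edge leaving the tree is G-J (10); add G.
Step 2: cheapest edge leaving the tree is E-G (9); add E.
Step 3: cheapest edge leaving the tree is D-G (10); add D.
Step 4: cheapest edge leaving the tree is D-H (5); add H.
Step 5: cheapest edge leaving the tree is H-I (5); add I.
Step 6: cheapest edge leaving the tree is C-I (5); add C.
Step 7: cheapest edge leaving the tree is D-F (6); add F.
The 3rd edge added is D-G.

D-G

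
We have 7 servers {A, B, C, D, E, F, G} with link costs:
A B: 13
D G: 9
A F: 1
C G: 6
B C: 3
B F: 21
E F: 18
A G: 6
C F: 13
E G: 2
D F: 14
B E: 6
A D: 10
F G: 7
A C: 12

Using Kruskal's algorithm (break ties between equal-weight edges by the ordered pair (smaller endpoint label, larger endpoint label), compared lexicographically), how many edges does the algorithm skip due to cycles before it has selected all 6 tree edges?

2

Sort edges by weight, then run Kruskal:
A F (1): add. Components now {A,F} {B} {C} {D} {E} {G}
E G (2): add. Components now {A,F} {B} {C} {D} {E,G}
B C (3): add. Components now {A,F} {B,C} {D} {E,G}
A G (6): add. Components now {A,E,F,G} {B,C} {D}
B E (6): add. Components now {A,B,C,E,F,G} {D}
C G (6): skip — C and G already connected.
F G (7): skip — F and G already connected.
D G (9): add. Components now {A,B,C,D,E,F,G}
Edges rejected before the tree was complete: 2.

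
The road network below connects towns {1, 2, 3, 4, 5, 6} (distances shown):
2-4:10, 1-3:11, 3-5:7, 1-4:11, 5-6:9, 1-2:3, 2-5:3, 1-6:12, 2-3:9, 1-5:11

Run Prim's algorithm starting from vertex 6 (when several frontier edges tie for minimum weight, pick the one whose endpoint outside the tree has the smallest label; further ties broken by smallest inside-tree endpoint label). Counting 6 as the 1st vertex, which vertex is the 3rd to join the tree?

Grow the tree from 6 using Prim:
Step 1: frontier [5-6 9, 1-6 12] → take 5-6 (9); add 5.
Step 2: frontier [2-5 3, 3-5 7, 1-5 11, 1-6 12] → take 2-5 (3); add 2.
Step 3: frontier [1-2 3, 2-3 9, 2-4 10, 3-5 7, 1-5 11, 1-6 12] → take 1-2 (3); add 1.
Step 4: frontier [1-3 11, 1-4 11, 2-3 9, 2-4 10, 3-5 7] → take 3-5 (7); add 3.
Step 5: frontier [1-4 11, 2-4 10] → take 2-4 (10); add 4.
Vertex order: 6, 5, 2, 1, 3, 4. The 3rd vertex is 2.

2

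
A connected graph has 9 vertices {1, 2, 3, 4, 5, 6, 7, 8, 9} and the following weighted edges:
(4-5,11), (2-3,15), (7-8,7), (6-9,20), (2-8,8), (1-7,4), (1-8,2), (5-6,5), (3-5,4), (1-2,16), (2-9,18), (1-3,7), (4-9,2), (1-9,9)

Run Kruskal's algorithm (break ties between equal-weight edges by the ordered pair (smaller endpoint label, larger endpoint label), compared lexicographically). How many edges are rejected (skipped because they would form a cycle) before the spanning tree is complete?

Kruskal's algorithm — process edges by increasing weight (ties by edge label):
1-8 (2): add — endpoints in different components.
4-9 (2): add — endpoints in different components.
1-7 (4): add — endpoints in different components.
3-5 (4): add — endpoints in different components.
5-6 (5): add — endpoints in different components.
1-3 (7): add — endpoints in different components.
7-8 (7): skip — 7 and 8 already connected.
2-8 (8): add — endpoints in different components.
1-9 (9): add — endpoints in different components.
Edges rejected before the tree was complete: 1.

1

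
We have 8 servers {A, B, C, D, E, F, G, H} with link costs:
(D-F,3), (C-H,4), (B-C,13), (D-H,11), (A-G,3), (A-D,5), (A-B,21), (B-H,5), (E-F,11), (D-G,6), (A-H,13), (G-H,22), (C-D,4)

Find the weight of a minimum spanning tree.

Prim's algorithm from C:
Step 1: cheapest edge leaving the tree is C-D (4); add D.
Step 2: cheapest edge leaving the tree is D-F (3); add F.
Step 3: cheapest edge leaving the tree is C-H (4); add H.
Step 4: cheapest edge leaving the tree is A-D (5); add A.
Step 5: cheapest edge leaving the tree is A-G (3); add G.
Step 6: cheapest edge leaving the tree is B-H (5); add B.
Step 7: cheapest edge leaving the tree is E-F (11); add E.
MST edges: C-D, D-F, C-H, A-D, A-G, B-H, E-F; total weight 4+3+4+5+3+5+11 = 35.

35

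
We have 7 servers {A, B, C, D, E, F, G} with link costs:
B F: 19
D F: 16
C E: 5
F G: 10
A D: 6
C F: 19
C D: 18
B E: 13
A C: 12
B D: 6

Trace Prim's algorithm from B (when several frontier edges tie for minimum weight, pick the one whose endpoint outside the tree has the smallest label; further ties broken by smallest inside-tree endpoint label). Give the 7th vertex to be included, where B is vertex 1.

Grow the tree from B using Prim:
Step 1: frontier [B D 6, B E 13, B F 19] → take B D (6); add D.
Step 2: frontier [B E 13, B F 19, A D 6, D F 16, C D 18] → take A D (6); add A.
Step 3: frontier [A C 12, B E 13, B F 19, D F 16, C D 18] → take A C (12); add C.
Step 4: frontier [B E 13, B F 19, C E 5, C F 19, D F 16] → take C E (5); add E.
Step 5: frontier [B F 19, C F 19, D F 16] → take D F (16); add F.
Step 6: frontier [F G 10] → take F G (10); add G.
Vertex order: B, D, A, C, E, F, G. The 7th vertex is G.

G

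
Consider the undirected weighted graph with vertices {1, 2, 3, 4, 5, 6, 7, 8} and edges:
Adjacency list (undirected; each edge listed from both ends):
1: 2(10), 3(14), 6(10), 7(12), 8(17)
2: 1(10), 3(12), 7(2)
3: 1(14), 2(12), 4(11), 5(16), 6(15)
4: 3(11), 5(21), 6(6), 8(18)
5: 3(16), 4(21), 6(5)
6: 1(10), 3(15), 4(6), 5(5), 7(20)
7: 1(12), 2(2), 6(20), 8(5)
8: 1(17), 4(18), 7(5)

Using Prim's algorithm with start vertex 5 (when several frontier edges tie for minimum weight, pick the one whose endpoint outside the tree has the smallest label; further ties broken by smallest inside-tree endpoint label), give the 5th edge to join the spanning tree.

Prim's algorithm from 5:
Step 1: cheapest edge leaving the tree is 5 6 (5); add 6.
Step 2: cheapest edge leaving the tree is 4 6 (6); add 4.
Step 3: cheapest edge leaving the tree is 1 6 (10); add 1.
Step 4: cheapest edge leaving the tree is 1 2 (10); add 2.
Step 5: cheapest edge leaving the tree is 2 7 (2); add 7.
Step 6: cheapest edge leaving the tree is 7 8 (5); add 8.
Step 7: cheapest edge leaving the tree is 3 4 (11); add 3.
The 5th edge added is 2 7.

2-7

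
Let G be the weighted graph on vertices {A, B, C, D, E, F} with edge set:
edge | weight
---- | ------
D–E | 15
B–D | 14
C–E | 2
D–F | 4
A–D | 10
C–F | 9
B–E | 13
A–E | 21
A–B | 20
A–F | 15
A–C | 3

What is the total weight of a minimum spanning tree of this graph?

31

Prim's algorithm from C:
Step 1: cheapest edge leaving the tree is C–E (2); add E.
Step 2: cheapest edge leaving the tree is A–C (3); add A.
Step 3: cheapest edge leaving the tree is C–F (9); add F.
Step 4: cheapest edge leaving the tree is D–F (4); add D.
Step 5: cheapest edge leaving the tree is B–E (13); add B.
MST edges: C–E, A–C, C–F, D–F, B–E; total weight 2+3+9+4+13 = 31.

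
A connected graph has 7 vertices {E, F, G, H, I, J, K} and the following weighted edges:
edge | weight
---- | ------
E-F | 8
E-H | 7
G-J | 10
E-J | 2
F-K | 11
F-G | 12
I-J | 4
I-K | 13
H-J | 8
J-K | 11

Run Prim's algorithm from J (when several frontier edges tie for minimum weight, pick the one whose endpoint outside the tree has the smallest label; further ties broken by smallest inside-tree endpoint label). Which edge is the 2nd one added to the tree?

I-J

Prim, starting at J.
Step 1: frontier [E-J 2, I-J 4, H-J 8, G-J 10, J-K 11] → take E-J (2); add E.
Step 2: frontier [E-H 7, E-F 8, I-J 4, H-J 8, G-J 10, J-K 11] → take I-J (4); add I.
Step 3: frontier [E-H 7, E-F 8, I-K 13, H-J 8, G-J 10, J-K 11] → take E-H (7); add H.
Step 4: frontier [E-F 8, I-K 13, G-J 10, J-K 11] → take E-F (8); add F.
Step 5: frontier [F-K 11, F-G 12, I-K 13, G-J 10, J-K 11] → take G-J (10); add G.
Step 6: frontier [F-K 11, I-K 13, J-K 11] → take F-K (11); add K.
The 2nd edge added is I-J.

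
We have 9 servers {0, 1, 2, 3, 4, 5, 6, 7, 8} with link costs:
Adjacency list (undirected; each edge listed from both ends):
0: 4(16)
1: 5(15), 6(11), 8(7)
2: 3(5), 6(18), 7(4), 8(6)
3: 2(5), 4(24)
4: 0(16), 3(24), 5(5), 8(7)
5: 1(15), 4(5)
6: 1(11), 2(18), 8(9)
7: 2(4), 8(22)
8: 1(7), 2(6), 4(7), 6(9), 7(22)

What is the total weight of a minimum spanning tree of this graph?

Sort edges by weight, then run Kruskal:
2–7 (4): add — endpoints in different components.
2–3 (5): add — endpoints in different components.
4–5 (5): add — endpoints in different components.
2–8 (6): add — endpoints in different components.
1–8 (7): add — endpoints in different components.
4–8 (7): add — endpoints in different components.
6–8 (9): add — endpoints in different components.
1–6 (11): skip — 1 and 6 already connected.
1–5 (15): skip — 1 and 5 already connected.
0–4 (16): add — endpoints in different components.
MST edges: 2–7, 2–3, 4–5, 2–8, 1–8, 4–8, 6–8, 0–4; total weight 4+5+5+6+7+7+9+16 = 59.

59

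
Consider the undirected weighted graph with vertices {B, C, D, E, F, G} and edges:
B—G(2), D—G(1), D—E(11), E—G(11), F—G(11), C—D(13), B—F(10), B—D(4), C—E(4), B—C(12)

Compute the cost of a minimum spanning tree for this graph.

28

Prim's algorithm from E:
Step 1: cheapest edge leaving the tree is C—E (4); add C.
Step 2: cheapest edge leaving the tree is D—E (11); add D.
Step 3: cheapest edge leaving the tree is D—G (1); add G.
Step 4: cheapest edge leaving the tree is B—G (2); add B.
Step 5: cheapest edge leaving the tree is B—F (10); add F.
MST edges: C—E, D—E, D—G, B—G, B—F; total weight 4+11+1+2+10 = 28.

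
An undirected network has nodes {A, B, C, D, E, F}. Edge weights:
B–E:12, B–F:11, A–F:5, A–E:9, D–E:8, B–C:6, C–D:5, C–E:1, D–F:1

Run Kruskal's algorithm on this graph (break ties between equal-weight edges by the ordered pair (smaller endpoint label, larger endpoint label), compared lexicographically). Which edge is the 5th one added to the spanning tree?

B-C

Kruskal: consider edges lightest-first.
C–E (1): add. Components now {A} {B} {C,E} {D} {F}
D–F (1): add. Components now {A} {B} {C,E} {D,F}
A–F (5): add. Components now {A,D,F} {B} {C,E}
C–D (5): add. Components now {A,C,D,E,F} {B}
B–C (6): add. Components now {A,B,C,D,E,F}
The 5th edge added is B–C.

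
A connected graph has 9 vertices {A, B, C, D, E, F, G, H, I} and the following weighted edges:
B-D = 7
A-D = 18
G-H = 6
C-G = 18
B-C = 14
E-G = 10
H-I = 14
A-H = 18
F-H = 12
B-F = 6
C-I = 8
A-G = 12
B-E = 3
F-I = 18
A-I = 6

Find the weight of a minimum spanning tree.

Grow the tree from F using Prim:
Step 1: cheapest edge leaving the tree is B-F (6); add B.
Step 2: cheapest edge leaving the tree is B-E (3); add E.
Step 3: cheapest edge leaving the tree is B-D (7); add D.
Step 4: cheapest edge leaving the tree is E-G (10); add G.
Step 5: cheapest edge leaving the tree is G-H (6); add H.
Step 6: cheapest edge leaving the tree is A-G (12); add A.
Step 7: cheapest edge leaving the tree is A-I (6); add I.
Step 8: cheapest edge leaving the tree is C-I (8); add C.
MST edges: B-F, B-E, B-D, E-G, G-H, A-G, A-I, C-I; total weight 6+3+7+10+6+12+6+8 = 58.

58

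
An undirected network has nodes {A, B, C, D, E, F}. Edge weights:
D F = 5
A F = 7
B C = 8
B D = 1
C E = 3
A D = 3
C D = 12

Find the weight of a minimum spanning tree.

Prim, starting at C.
Step 1: frontier [C E 3, B C 8, C D 12] → take C E (3); add E.
Step 2: frontier [B C 8, C D 12] → take B C (8); add B.
Step 3: frontier [B D 1, C D 12] → take B D (1); add D.
Step 4: frontier [A D 3, D F 5] → take A D (3); add A.
Step 5: frontier [A F 7, D F 5] → take D F (5); add F.
MST edges: C E, B C, B D, A D, D F; total weight 3+8+1+3+5 = 20.

20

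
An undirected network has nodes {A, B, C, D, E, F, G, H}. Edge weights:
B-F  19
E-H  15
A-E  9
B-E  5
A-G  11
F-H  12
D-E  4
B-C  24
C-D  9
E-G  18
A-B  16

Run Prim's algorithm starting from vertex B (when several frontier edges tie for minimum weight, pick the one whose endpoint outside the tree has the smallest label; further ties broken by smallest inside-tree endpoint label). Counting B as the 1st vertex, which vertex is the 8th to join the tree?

F

Prim, starting at B.
Step 1: frontier [B-E 5, A-B 16, B-F 19, B-C 24] → take B-E (5); add E.
Step 2: frontier [A-B 16, B-F 19, B-C 24, D-E 4, A-E 9, E-H 15, E-G 18] → take D-E (4); add D.
Step 3: frontier [A-B 16, B-F 19, B-C 24, C-D 9, A-E 9, E-H 15, E-G 18] → take A-E (9); add A.
Step 4: frontier [A-G 11, B-F 19, B-C 24, C-D 9, E-H 15, E-G 18] → take C-D (9); add C.
Step 5: frontier [A-G 11, B-F 19, E-H 15, E-G 18] → take A-G (11); add G.
Step 6: frontier [B-F 19, E-H 15] → take E-H (15); add H.
Step 7: frontier [B-F 19, F-H 12] → take F-H (12); add F.
Vertex order: B, E, D, A, C, G, H, F. The 8th vertex is F.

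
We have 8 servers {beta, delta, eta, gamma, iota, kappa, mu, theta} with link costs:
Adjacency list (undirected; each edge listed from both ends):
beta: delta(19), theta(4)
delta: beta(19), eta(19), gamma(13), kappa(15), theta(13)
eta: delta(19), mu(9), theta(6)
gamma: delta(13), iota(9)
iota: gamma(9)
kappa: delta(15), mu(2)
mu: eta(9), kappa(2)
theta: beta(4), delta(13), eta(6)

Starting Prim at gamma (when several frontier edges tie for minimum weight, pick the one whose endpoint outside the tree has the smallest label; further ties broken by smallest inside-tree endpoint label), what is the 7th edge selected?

kappa-mu

Prim's algorithm from gamma:
Step 1: cheapest edge leaving the tree is gamma–iota (9); add iota.
Step 2: cheapest edge leaving the tree is delta–gamma (13); add delta.
Step 3: cheapest edge leaving the tree is delta–theta (13); add theta.
Step 4: cheapest edge leaving the tree is beta–theta (4); add beta.
Step 5: cheapest edge leaving the tree is eta–theta (6); add eta.
Step 6: cheapest edge leaving the tree is eta–mu (9); add mu.
Step 7: cheapest edge leaving the tree is kappa–mu (2); add kappa.
The 7th edge added is kappa–mu.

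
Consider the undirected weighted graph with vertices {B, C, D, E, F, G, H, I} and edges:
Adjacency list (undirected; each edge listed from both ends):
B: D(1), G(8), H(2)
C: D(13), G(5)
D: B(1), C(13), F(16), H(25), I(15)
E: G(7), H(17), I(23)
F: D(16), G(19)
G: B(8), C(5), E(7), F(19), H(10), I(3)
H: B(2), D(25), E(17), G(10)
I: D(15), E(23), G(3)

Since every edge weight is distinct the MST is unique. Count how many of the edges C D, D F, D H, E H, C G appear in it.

2

Sort edges by weight, then run Kruskal:
B D (1): add — endpoints in different components.
B H (2): add — endpoints in different components.
G I (3): add — endpoints in different components.
C G (5): add — endpoints in different components.
E G (7): add — endpoints in different components.
B G (8): add — endpoints in different components.
G H (10): skip — G and H already connected.
C D (13): skip — C and D already connected.
D I (15): skip — D and I already connected.
D F (16): add — endpoints in different components.
MST edge set: {B D, B H, G I, C G, E G, B G, D F}.
Of the listed edges, {D F, C G} are in the MST → 2.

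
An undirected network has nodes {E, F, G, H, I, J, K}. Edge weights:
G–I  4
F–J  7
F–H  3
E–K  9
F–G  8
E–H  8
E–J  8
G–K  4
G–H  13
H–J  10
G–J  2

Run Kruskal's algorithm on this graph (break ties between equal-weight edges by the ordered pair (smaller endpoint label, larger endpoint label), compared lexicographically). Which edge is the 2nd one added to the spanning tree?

Kruskal: consider edges lightest-first.
G–J (2): add. Components now {E} {F} {G,J} {H} {I} {K}
F–H (3): add. Components now {E} {F,H} {G,J} {I} {K}
G–I (4): add. Components now {E} {F,H} {G,I,J} {K}
G–K (4): add. Components now {E} {F,H} {G,I,J,K}
F–J (7): add. Components now {E} {F,G,H,I,J,K}
E–H (8): add. Components now {E,F,G,H,I,J,K}
The 2nd edge added is F–H.

F-H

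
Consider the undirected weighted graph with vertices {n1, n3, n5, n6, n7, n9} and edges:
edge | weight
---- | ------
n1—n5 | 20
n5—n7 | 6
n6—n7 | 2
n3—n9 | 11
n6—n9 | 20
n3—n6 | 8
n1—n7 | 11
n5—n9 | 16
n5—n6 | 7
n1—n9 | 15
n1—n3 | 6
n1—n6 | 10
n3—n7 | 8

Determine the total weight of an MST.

33

Sort edges by weight, then run Kruskal:
n6—n7 (2): add — endpoints in different components.
n1—n3 (6): add — endpoints in different components.
n5—n7 (6): add — endpoints in different components.
n5—n6 (7): skip — n6 and n5 already connected.
n3—n6 (8): add — endpoints in different components.
n3—n7 (8): skip — n3 and n7 already connected.
n1—n6 (10): skip — n1 and n6 already connected.
n1—n7 (11): skip — n1 and n7 already connected.
n3—n9 (11): add — endpoints in different components.
MST edges: n6—n7, n1—n3, n5—n7, n3—n6, n3—n9; total weight 2+6+6+8+11 = 33.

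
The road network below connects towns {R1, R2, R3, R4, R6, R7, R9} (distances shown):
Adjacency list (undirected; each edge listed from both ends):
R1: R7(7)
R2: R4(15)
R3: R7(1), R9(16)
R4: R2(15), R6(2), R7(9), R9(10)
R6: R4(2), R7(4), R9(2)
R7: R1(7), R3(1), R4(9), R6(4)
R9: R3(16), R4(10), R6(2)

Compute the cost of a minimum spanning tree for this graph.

Sort edges by weight, then run Kruskal:
R3 R7 (1): add. Components now {R3,R7} {R4} {R6} {R1} {R2} {R9}
R4 R6 (2): add. Components now {R3,R7} {R4,R6} {R1} {R2} {R9}
R6 R9 (2): add. Components now {R3,R7} {R4,R6,R9} {R1} {R2}
R6 R7 (4): add. Components now {R3,R4,R6,R7,R9} {R1} {R2}
R1 R7 (7): add. Components now {R1,R3,R4,R6,R7,R9} {R2}
R4 R7 (9): skip — R7 and R4 already connected.
R4 R9 (10): skip — R4 and R9 already connected.
R2 R4 (15): add. Components now {R1,R2,R3,R4,R6,R7,R9}
MST edges: R3 R7, R4 R6, R6 R9, R6 R7, R1 R7, R2 R4; total weight 1+2+2+4+7+15 = 31.

31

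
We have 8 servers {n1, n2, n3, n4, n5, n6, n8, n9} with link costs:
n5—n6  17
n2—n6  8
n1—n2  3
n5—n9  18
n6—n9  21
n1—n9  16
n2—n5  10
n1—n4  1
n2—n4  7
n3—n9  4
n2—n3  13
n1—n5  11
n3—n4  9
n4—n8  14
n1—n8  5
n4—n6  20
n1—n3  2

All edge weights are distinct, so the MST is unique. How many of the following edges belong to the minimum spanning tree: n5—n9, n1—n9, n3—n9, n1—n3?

Kruskal's algorithm — process edges by increasing weight (ties by edge label):
n1—n4 (1): add — endpoints in different components.
n1—n3 (2): add — endpoints in different components.
n1—n2 (3): add — endpoints in different components.
n3—n9 (4): add — endpoints in different components.
n1—n8 (5): add — endpoints in different components.
n2—n4 (7): skip — n4 and n2 already connected.
n2—n6 (8): add — endpoints in different components.
n3—n4 (9): skip — n4 and n3 already connected.
n2—n5 (10): add — endpoints in different components.
MST edge set: {n1—n4, n1—n3, n1—n2, n3—n9, n1—n8, n2—n6, n2—n5}.
Of the listed edges, {n3—n9, n1—n3} are in the MST → 2.

2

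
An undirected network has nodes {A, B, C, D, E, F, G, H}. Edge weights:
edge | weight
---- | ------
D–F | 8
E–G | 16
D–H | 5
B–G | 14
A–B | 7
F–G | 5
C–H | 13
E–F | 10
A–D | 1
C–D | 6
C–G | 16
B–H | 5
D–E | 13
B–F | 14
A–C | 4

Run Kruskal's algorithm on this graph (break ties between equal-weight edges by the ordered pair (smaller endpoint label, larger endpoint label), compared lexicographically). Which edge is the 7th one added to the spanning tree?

E-F

Kruskal: consider edges lightest-first.
A–D (1): add — endpoints in different components.
A–C (4): add — endpoints in different components.
B–H (5): add — endpoints in different components.
D–H (5): add — endpoints in different components.
F–G (5): add — endpoints in different components.
C–D (6): skip — C and D already connected.
A–B (7): skip — A and B already connected.
D–F (8): add — endpoints in different components.
E–F (10): add — endpoints in different components.
The 7th edge added is E–F.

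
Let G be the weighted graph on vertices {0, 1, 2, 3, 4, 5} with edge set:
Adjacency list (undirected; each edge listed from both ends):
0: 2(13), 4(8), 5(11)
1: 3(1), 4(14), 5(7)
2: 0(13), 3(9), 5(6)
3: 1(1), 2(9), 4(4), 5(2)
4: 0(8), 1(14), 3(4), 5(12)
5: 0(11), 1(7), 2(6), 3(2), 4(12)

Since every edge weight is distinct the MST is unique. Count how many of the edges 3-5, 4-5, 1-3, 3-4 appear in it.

3

Kruskal: consider edges lightest-first.
1-3 (1): add. Components now {0} {1,3} {2} {4} {5}
3-5 (2): add. Components now {0} {1,3,5} {2} {4}
3-4 (4): add. Components now {0} {1,3,4,5} {2}
2-5 (6): add. Components now {0} {1,2,3,4,5}
1-5 (7): skip — 1 and 5 already connected.
0-4 (8): add. Components now {0,1,2,3,4,5}
MST edge set: {1-3, 3-5, 3-4, 2-5, 0-4}.
Of the listed edges, {3-5, 1-3, 3-4} are in the MST → 3.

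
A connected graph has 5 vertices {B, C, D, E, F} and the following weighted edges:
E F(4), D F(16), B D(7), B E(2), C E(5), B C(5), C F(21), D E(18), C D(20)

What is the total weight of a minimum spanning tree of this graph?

Kruskal's algorithm — process edges by increasing weight (ties by edge label):
B E (2): add — endpoints in different components.
E F (4): add — endpoints in different components.
B C (5): add — endpoints in different components.
C E (5): skip — C and E already connected.
B D (7): add — endpoints in different components.
MST edges: B E, E F, B C, B D; total weight 2+4+5+7 = 18.

18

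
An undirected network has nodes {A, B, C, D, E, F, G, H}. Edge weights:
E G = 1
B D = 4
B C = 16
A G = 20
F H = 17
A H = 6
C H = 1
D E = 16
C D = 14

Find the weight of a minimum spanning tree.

59

Kruskal: consider edges lightest-first.
C H (1): add — endpoints in different components.
E G (1): add — endpoints in different components.
B D (4): add — endpoints in different components.
A H (6): add — endpoints in different components.
C D (14): add — endpoints in different components.
B C (16): skip — B and C already connected.
D E (16): add — endpoints in different components.
F H (17): add — endpoints in different components.
MST edges: C H, E G, B D, A H, C D, D E, F H; total weight 1+1+4+6+14+16+17 = 59.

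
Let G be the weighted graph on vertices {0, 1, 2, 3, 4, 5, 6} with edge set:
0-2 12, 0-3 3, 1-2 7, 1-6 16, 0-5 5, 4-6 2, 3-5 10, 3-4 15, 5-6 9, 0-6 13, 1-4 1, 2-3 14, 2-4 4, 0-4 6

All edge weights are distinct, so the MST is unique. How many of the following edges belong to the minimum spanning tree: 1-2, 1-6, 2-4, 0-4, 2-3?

Kruskal: consider edges lightest-first.
1-4 (1): add — endpoints in different components.
4-6 (2): add — endpoints in different components.
0-3 (3): add — endpoints in different components.
2-4 (4): add — endpoints in different components.
0-5 (5): add — endpoints in different components.
0-4 (6): add — endpoints in different components.
MST edge set: {1-4, 4-6, 0-3, 2-4, 0-5, 0-4}.
Of the listed edges, {2-4, 0-4} are in the MST → 2.

2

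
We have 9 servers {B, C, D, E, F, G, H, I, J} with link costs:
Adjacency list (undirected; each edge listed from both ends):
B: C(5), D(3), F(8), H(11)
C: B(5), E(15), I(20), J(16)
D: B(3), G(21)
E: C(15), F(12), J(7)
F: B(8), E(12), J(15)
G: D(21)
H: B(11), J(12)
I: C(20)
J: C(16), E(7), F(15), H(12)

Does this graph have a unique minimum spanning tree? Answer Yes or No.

No

Kruskal's algorithm — process edges by increasing weight (ties by edge label):
B D (3): add — endpoints in different components.
B C (5): add — endpoints in different components.
E J (7): add — endpoints in different components.
B F (8): add — endpoints in different components.
B H (11): add — endpoints in different components.
E F (12): add — endpoints in different components.
H J (12): skip — H and J already connected.
C E (15): skip — C and E already connected.
F J (15): skip — F and J already connected.
C J (16): skip — C and J already connected.
C I (20): add — endpoints in different components.
D G (21): add — endpoints in different components.
Non-tree edge H J has weight 12, equal to the heaviest edge on its tree cycle — swapping gives another MST of the same weight. Not unique.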